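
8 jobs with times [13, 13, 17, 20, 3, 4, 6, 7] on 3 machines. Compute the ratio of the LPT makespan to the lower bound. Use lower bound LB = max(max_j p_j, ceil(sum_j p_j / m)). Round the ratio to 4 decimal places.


LPT order: [20, 17, 13, 13, 7, 6, 4, 3]
Machine loads after assignment: [29, 28, 26]
LPT makespan = 29
Lower bound = max(max_job, ceil(total/3)) = max(20, 28) = 28
Ratio = 29 / 28 = 1.0357

1.0357


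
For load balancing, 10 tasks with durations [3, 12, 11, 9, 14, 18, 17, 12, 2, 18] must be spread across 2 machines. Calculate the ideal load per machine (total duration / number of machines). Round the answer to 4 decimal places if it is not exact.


Total processing time = 3 + 12 + 11 + 9 + 14 + 18 + 17 + 12 + 2 + 18 = 116
Number of machines = 2
Ideal balanced load = 116 / 2 = 58.0

58.0


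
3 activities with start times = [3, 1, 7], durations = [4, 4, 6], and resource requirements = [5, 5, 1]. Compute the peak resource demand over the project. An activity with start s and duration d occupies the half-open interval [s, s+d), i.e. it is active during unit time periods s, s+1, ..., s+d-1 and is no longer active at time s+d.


Each activity i is active on [start_i, start_i + duration_i).
Compute total resource usage per time slot:
  t=0: active resources = [], total = 0
  t=1: active resources = [5], total = 5
  t=2: active resources = [5], total = 5
  t=3: active resources = [5, 5], total = 10
  t=4: active resources = [5, 5], total = 10
  t=5: active resources = [5], total = 5
  t=6: active resources = [5], total = 5
  t=7: active resources = [1], total = 1
  t=8: active resources = [1], total = 1
  t=9: active resources = [1], total = 1
  t=10: active resources = [1], total = 1
  t=11: active resources = [1], total = 1
  t=12: active resources = [1], total = 1
Peak resource demand = 10

10


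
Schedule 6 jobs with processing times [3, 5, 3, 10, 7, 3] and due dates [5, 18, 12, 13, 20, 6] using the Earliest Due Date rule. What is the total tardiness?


Sort by due date (EDD order): [(3, 5), (3, 6), (3, 12), (10, 13), (5, 18), (7, 20)]
Compute completion times and tardiness:
  Job 1: p=3, d=5, C=3, tardiness=max(0,3-5)=0
  Job 2: p=3, d=6, C=6, tardiness=max(0,6-6)=0
  Job 3: p=3, d=12, C=9, tardiness=max(0,9-12)=0
  Job 4: p=10, d=13, C=19, tardiness=max(0,19-13)=6
  Job 5: p=5, d=18, C=24, tardiness=max(0,24-18)=6
  Job 6: p=7, d=20, C=31, tardiness=max(0,31-20)=11
Total tardiness = 23

23


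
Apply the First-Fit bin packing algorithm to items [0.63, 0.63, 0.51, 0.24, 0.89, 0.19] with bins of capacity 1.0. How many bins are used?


Place items sequentially using First-Fit:
  Item 0.63 -> new Bin 1
  Item 0.63 -> new Bin 2
  Item 0.51 -> new Bin 3
  Item 0.24 -> Bin 1 (now 0.87)
  Item 0.89 -> new Bin 4
  Item 0.19 -> Bin 2 (now 0.82)
Total bins used = 4

4


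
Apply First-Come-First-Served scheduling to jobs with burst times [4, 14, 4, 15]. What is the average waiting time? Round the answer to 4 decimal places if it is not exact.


FCFS order (as given): [4, 14, 4, 15]
Waiting times:
  Job 1: wait = 0
  Job 2: wait = 4
  Job 3: wait = 18
  Job 4: wait = 22
Sum of waiting times = 44
Average waiting time = 44/4 = 11.0

11.0


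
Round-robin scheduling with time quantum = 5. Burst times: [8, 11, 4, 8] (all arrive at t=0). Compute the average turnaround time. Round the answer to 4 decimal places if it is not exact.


Time quantum = 5
Execution trace:
  J1 runs 5 units, time = 5
  J2 runs 5 units, time = 10
  J3 runs 4 units, time = 14
  J4 runs 5 units, time = 19
  J1 runs 3 units, time = 22
  J2 runs 5 units, time = 27
  J4 runs 3 units, time = 30
  J2 runs 1 units, time = 31
Finish times: [22, 31, 14, 30]
Average turnaround = 97/4 = 24.25

24.25


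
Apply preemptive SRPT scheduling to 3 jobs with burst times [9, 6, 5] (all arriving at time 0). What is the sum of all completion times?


Since all jobs arrive at t=0, SRPT equals SPT ordering.
SPT order: [5, 6, 9]
Completion times:
  Job 1: p=5, C=5
  Job 2: p=6, C=11
  Job 3: p=9, C=20
Total completion time = 5 + 11 + 20 = 36

36


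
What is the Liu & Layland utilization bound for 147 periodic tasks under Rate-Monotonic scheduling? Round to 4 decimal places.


Compute 2^(1/147) = 1.0047264214
Subtract 1: 1.0047264214 - 1 = 0.0047264214
Multiply by n: 147 * 0.0047264214 = 0.6947839458
Round to 4 dp: 0.6948

0.6948


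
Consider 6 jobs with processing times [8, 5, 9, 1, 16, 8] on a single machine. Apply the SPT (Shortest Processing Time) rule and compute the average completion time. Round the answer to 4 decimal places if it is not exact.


Sort jobs by processing time (SPT order): [1, 5, 8, 8, 9, 16]
Compute completion times sequentially:
  Job 1: processing = 1, completes at 1
  Job 2: processing = 5, completes at 6
  Job 3: processing = 8, completes at 14
  Job 4: processing = 8, completes at 22
  Job 5: processing = 9, completes at 31
  Job 6: processing = 16, completes at 47
Sum of completion times = 121
Average completion time = 121/6 = 20.1667

20.1667


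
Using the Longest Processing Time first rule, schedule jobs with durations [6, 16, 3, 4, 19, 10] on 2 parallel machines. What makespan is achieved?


Sort jobs in decreasing order (LPT): [19, 16, 10, 6, 4, 3]
Assign each job to the least loaded machine:
  Machine 1: jobs [19, 6, 4], load = 29
  Machine 2: jobs [16, 10, 3], load = 29
Makespan = max load = 29

29


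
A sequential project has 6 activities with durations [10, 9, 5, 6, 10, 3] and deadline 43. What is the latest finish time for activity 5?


LF(activity 5) = deadline - sum of successor durations
Successors: activities 6 through 6 with durations [3]
Sum of successor durations = 3
LF = 43 - 3 = 40

40


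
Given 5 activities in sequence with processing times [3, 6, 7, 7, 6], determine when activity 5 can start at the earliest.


Activity 5 starts after activities 1 through 4 complete.
Predecessor durations: [3, 6, 7, 7]
ES = 3 + 6 + 7 + 7 = 23

23


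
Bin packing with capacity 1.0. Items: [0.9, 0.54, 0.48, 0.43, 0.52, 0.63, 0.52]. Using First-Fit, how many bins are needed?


Place items sequentially using First-Fit:
  Item 0.9 -> new Bin 1
  Item 0.54 -> new Bin 2
  Item 0.48 -> new Bin 3
  Item 0.43 -> Bin 2 (now 0.97)
  Item 0.52 -> Bin 3 (now 1.0)
  Item 0.63 -> new Bin 4
  Item 0.52 -> new Bin 5
Total bins used = 5

5


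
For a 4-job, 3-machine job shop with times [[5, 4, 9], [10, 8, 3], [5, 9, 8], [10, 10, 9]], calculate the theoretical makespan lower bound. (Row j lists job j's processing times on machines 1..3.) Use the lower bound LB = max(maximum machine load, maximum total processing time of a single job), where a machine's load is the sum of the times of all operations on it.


Machine loads:
  Machine 1: 5 + 10 + 5 + 10 = 30
  Machine 2: 4 + 8 + 9 + 10 = 31
  Machine 3: 9 + 3 + 8 + 9 = 29
Max machine load = 31
Job totals:
  Job 1: 18
  Job 2: 21
  Job 3: 22
  Job 4: 29
Max job total = 29
Lower bound = max(31, 29) = 31

31


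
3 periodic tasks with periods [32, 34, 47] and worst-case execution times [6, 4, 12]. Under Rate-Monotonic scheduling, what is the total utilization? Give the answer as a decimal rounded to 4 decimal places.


Compute individual utilizations (exact fractions):
  Task 1: C/T = 6/32 = 3/16 (approx. 0.1875)
  Task 2: C/T = 4/34 = 2/17 (approx. 0.1176)
  Task 3: C/T = 12/47 (approx. 0.2553)
Total utilization U = 3/16 + 2/17 + 12/47 = 7165/12784
Rounded to 4 decimal places: U = 0.5605
RM (Liu & Layland) bound for 3 tasks = 0.779763; compare with U = 7165/12784 (approx. 0.560466)
U <= bound, so schedulable by RM sufficient condition.

0.5605


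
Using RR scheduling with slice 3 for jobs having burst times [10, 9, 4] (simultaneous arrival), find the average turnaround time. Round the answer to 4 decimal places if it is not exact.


Time quantum = 3
Execution trace:
  J1 runs 3 units, time = 3
  J2 runs 3 units, time = 6
  J3 runs 3 units, time = 9
  J1 runs 3 units, time = 12
  J2 runs 3 units, time = 15
  J3 runs 1 units, time = 16
  J1 runs 3 units, time = 19
  J2 runs 3 units, time = 22
  J1 runs 1 units, time = 23
Finish times: [23, 22, 16]
Average turnaround = 61/3 = 20.3333

20.3333


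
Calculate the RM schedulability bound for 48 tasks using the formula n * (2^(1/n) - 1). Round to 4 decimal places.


Compute 2^(1/48) = 1.0145453349
Subtract 1: 1.0145453349 - 1 = 0.0145453349
Multiply by n: 48 * 0.0145453349 = 0.6981760752
Round to 4 dp: 0.6982

0.6982


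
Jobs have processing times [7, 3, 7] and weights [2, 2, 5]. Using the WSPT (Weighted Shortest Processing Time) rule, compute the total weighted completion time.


Compute p/w ratios and sort ascending (WSPT): [(7, 5), (3, 2), (7, 2)]
Compute weighted completion times:
  Job (p=7,w=5): C=7, w*C=5*7=35
  Job (p=3,w=2): C=10, w*C=2*10=20
  Job (p=7,w=2): C=17, w*C=2*17=34
Total weighted completion time = 89

89


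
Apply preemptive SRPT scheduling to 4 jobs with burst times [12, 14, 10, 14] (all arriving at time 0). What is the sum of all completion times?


Since all jobs arrive at t=0, SRPT equals SPT ordering.
SPT order: [10, 12, 14, 14]
Completion times:
  Job 1: p=10, C=10
  Job 2: p=12, C=22
  Job 3: p=14, C=36
  Job 4: p=14, C=50
Total completion time = 10 + 22 + 36 + 50 = 118

118


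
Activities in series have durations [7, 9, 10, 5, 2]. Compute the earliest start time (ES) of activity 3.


Activity 3 starts after activities 1 through 2 complete.
Predecessor durations: [7, 9]
ES = 7 + 9 = 16

16


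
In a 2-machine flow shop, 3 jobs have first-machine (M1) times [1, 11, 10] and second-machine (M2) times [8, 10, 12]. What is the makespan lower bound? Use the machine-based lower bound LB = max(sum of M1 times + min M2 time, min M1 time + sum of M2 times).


LB1 = sum(M1 times) + min(M2 times) = 22 + 8 = 30
LB2 = min(M1 times) + sum(M2 times) = 1 + 30 = 31
Lower bound = max(LB1, LB2) = max(30, 31) = 31

31


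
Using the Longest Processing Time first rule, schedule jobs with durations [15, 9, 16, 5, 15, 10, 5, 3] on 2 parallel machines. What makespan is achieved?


Sort jobs in decreasing order (LPT): [16, 15, 15, 10, 9, 5, 5, 3]
Assign each job to the least loaded machine:
  Machine 1: jobs [16, 10, 9, 5], load = 40
  Machine 2: jobs [15, 15, 5, 3], load = 38
Makespan = max load = 40

40


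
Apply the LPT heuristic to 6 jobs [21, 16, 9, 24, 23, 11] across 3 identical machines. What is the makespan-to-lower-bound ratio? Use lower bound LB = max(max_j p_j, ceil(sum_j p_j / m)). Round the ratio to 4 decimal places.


LPT order: [24, 23, 21, 16, 11, 9]
Machine loads after assignment: [33, 34, 37]
LPT makespan = 37
Lower bound = max(max_job, ceil(total/3)) = max(24, 35) = 35
Ratio = 37 / 35 = 1.0571

1.0571


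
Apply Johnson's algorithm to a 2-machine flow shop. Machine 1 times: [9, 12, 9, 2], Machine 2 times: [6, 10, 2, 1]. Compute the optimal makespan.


Apply Johnson's rule:
  Group 1 (a <= b): []
  Group 2 (a > b): [(2, 12, 10), (1, 9, 6), (3, 9, 2), (4, 2, 1)]
Optimal job order: [2, 1, 3, 4]
Schedule:
  Job 2: M1 done at 12, M2 done at 22
  Job 1: M1 done at 21, M2 done at 28
  Job 3: M1 done at 30, M2 done at 32
  Job 4: M1 done at 32, M2 done at 33
Makespan = 33

33


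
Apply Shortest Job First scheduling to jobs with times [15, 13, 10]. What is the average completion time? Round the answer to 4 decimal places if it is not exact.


SJF order (ascending): [10, 13, 15]
Completion times:
  Job 1: burst=10, C=10
  Job 2: burst=13, C=23
  Job 3: burst=15, C=38
Average completion = 71/3 = 23.6667

23.6667


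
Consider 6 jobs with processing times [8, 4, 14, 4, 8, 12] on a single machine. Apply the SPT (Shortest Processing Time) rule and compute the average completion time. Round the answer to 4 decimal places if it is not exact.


Sort jobs by processing time (SPT order): [4, 4, 8, 8, 12, 14]
Compute completion times sequentially:
  Job 1: processing = 4, completes at 4
  Job 2: processing = 4, completes at 8
  Job 3: processing = 8, completes at 16
  Job 4: processing = 8, completes at 24
  Job 5: processing = 12, completes at 36
  Job 6: processing = 14, completes at 50
Sum of completion times = 138
Average completion time = 138/6 = 23.0

23.0


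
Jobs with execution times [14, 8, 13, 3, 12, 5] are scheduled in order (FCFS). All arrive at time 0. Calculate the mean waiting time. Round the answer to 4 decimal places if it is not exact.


FCFS order (as given): [14, 8, 13, 3, 12, 5]
Waiting times:
  Job 1: wait = 0
  Job 2: wait = 14
  Job 3: wait = 22
  Job 4: wait = 35
  Job 5: wait = 38
  Job 6: wait = 50
Sum of waiting times = 159
Average waiting time = 159/6 = 26.5

26.5


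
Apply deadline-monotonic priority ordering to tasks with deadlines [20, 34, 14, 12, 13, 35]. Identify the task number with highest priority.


Sort tasks by relative deadline (ascending):
  Task 4: deadline = 12
  Task 5: deadline = 13
  Task 3: deadline = 14
  Task 1: deadline = 20
  Task 2: deadline = 34
  Task 6: deadline = 35
Priority order (highest first): [4, 5, 3, 1, 2, 6]
Highest priority task = 4

4


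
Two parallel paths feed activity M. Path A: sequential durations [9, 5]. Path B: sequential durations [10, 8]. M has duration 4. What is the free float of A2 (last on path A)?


ES(A2) = sum of predecessors on chain A = 9
EF(A2) = ES + duration = 9 + 5 = 14
Successor of A2 is M. ES(M) = max(sum(A), sum(B)) = max(14, 18) = 18
Free float = ES(successor) - EF(current) = 18 - 14 = 4

4


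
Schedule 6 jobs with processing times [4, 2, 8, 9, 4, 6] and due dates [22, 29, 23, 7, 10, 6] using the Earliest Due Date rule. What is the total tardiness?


Sort by due date (EDD order): [(6, 6), (9, 7), (4, 10), (4, 22), (8, 23), (2, 29)]
Compute completion times and tardiness:
  Job 1: p=6, d=6, C=6, tardiness=max(0,6-6)=0
  Job 2: p=9, d=7, C=15, tardiness=max(0,15-7)=8
  Job 3: p=4, d=10, C=19, tardiness=max(0,19-10)=9
  Job 4: p=4, d=22, C=23, tardiness=max(0,23-22)=1
  Job 5: p=8, d=23, C=31, tardiness=max(0,31-23)=8
  Job 6: p=2, d=29, C=33, tardiness=max(0,33-29)=4
Total tardiness = 30

30


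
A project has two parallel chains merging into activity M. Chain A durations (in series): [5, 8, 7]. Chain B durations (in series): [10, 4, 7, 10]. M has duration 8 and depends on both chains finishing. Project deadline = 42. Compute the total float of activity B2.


Forward pass: ES(B2) = sum of predecessors on chain B = 10
EF = ES + duration = 10 + 4 = 14
Backward pass: LF(M) = deadline = 42; LS(M) = 42 - 8 = 34
LF(B2) = LS(M) - sum(successors on chain B) = 34 - 17 = 17
LS = LF - duration = 17 - 4 = 13
Total float = LS - ES = 13 - 10 = 3

3


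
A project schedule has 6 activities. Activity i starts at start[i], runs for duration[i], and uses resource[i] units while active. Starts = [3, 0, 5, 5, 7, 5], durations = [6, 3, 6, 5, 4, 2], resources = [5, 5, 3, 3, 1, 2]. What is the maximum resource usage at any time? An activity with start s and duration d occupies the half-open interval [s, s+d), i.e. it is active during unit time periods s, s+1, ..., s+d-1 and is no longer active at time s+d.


Each activity i is active on [start_i, start_i + duration_i).
Compute total resource usage per time slot:
  t=0: active resources = [5], total = 5
  t=1: active resources = [5], total = 5
  t=2: active resources = [5], total = 5
  t=3: active resources = [5], total = 5
  t=4: active resources = [5], total = 5
  t=5: active resources = [5, 3, 3, 2], total = 13
  t=6: active resources = [5, 3, 3, 2], total = 13
  t=7: active resources = [5, 3, 3, 1], total = 12
  t=8: active resources = [5, 3, 3, 1], total = 12
  t=9: active resources = [3, 3, 1], total = 7
  t=10: active resources = [3, 1], total = 4
Peak resource demand = 13

13


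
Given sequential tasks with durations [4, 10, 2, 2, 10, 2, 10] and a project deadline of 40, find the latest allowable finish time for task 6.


LF(activity 6) = deadline - sum of successor durations
Successors: activities 7 through 7 with durations [10]
Sum of successor durations = 10
LF = 40 - 10 = 30

30


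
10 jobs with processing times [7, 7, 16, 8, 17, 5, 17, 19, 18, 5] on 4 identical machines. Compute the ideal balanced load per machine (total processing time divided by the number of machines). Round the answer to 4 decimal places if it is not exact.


Total processing time = 7 + 7 + 16 + 8 + 17 + 5 + 17 + 19 + 18 + 5 = 119
Number of machines = 4
Ideal balanced load = 119 / 4 = 29.75

29.75


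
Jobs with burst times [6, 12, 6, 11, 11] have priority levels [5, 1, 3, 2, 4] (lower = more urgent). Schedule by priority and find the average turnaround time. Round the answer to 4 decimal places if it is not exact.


Sort by priority (ascending = highest first):
Order: [(1, 12), (2, 11), (3, 6), (4, 11), (5, 6)]
Completion times:
  Priority 1, burst=12, C=12
  Priority 2, burst=11, C=23
  Priority 3, burst=6, C=29
  Priority 4, burst=11, C=40
  Priority 5, burst=6, C=46
Average turnaround = 150/5 = 30.0

30.0


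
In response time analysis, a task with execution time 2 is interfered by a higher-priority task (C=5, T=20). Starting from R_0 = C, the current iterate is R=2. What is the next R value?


R_next = C + ceil(R_prev / T_hp) * C_hp
ceil(2 / 20) = ceil(0.1) = 1
Interference = 1 * 5 = 5
R_next = 2 + 5 = 7

7


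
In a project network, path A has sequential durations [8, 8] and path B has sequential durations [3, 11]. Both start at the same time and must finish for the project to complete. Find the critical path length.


Path A total = 8 + 8 = 16
Path B total = 3 + 11 = 14
Critical path = longest path = max(16, 14) = 16

16


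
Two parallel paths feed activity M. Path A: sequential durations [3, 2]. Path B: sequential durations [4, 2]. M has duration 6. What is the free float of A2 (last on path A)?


ES(A2) = sum of predecessors on chain A = 3
EF(A2) = ES + duration = 3 + 2 = 5
Successor of A2 is M. ES(M) = max(sum(A), sum(B)) = max(5, 6) = 6
Free float = ES(successor) - EF(current) = 6 - 5 = 1

1


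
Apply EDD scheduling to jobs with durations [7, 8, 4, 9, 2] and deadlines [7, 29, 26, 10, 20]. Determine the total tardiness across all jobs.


Sort by due date (EDD order): [(7, 7), (9, 10), (2, 20), (4, 26), (8, 29)]
Compute completion times and tardiness:
  Job 1: p=7, d=7, C=7, tardiness=max(0,7-7)=0
  Job 2: p=9, d=10, C=16, tardiness=max(0,16-10)=6
  Job 3: p=2, d=20, C=18, tardiness=max(0,18-20)=0
  Job 4: p=4, d=26, C=22, tardiness=max(0,22-26)=0
  Job 5: p=8, d=29, C=30, tardiness=max(0,30-29)=1
Total tardiness = 7

7


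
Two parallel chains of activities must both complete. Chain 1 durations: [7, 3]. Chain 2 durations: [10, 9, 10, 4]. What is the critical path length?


Path A total = 7 + 3 = 10
Path B total = 10 + 9 + 10 + 4 = 33
Critical path = longest path = max(10, 33) = 33

33


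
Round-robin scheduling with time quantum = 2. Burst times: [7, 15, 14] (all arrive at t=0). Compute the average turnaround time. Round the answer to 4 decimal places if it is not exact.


Time quantum = 2
Execution trace:
  J1 runs 2 units, time = 2
  J2 runs 2 units, time = 4
  J3 runs 2 units, time = 6
  J1 runs 2 units, time = 8
  J2 runs 2 units, time = 10
  J3 runs 2 units, time = 12
  J1 runs 2 units, time = 14
  J2 runs 2 units, time = 16
  J3 runs 2 units, time = 18
  J1 runs 1 units, time = 19
  J2 runs 2 units, time = 21
  J3 runs 2 units, time = 23
  J2 runs 2 units, time = 25
  J3 runs 2 units, time = 27
  J2 runs 2 units, time = 29
  J3 runs 2 units, time = 31
  J2 runs 2 units, time = 33
  J3 runs 2 units, time = 35
  J2 runs 1 units, time = 36
Finish times: [19, 36, 35]
Average turnaround = 90/3 = 30.0

30.0


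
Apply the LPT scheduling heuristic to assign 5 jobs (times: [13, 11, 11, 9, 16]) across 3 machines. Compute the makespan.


Sort jobs in decreasing order (LPT): [16, 13, 11, 11, 9]
Assign each job to the least loaded machine:
  Machine 1: jobs [16], load = 16
  Machine 2: jobs [13, 9], load = 22
  Machine 3: jobs [11, 11], load = 22
Makespan = max load = 22

22


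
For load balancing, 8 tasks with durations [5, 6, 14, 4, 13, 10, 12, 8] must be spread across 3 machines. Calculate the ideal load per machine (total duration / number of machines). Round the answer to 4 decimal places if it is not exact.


Total processing time = 5 + 6 + 14 + 4 + 13 + 10 + 12 + 8 = 72
Number of machines = 3
Ideal balanced load = 72 / 3 = 24.0

24.0


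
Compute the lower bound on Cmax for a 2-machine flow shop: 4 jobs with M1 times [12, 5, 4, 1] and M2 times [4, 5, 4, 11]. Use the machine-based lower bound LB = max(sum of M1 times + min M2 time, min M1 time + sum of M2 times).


LB1 = sum(M1 times) + min(M2 times) = 22 + 4 = 26
LB2 = min(M1 times) + sum(M2 times) = 1 + 24 = 25
Lower bound = max(LB1, LB2) = max(26, 25) = 26

26


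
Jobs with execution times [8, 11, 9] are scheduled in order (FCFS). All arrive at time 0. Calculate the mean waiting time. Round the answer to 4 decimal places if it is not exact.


FCFS order (as given): [8, 11, 9]
Waiting times:
  Job 1: wait = 0
  Job 2: wait = 8
  Job 3: wait = 19
Sum of waiting times = 27
Average waiting time = 27/3 = 9.0

9.0


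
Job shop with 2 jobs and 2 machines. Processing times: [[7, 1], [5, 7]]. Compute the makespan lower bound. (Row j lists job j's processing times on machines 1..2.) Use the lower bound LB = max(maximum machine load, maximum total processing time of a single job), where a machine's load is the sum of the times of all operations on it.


Machine loads:
  Machine 1: 7 + 5 = 12
  Machine 2: 1 + 7 = 8
Max machine load = 12
Job totals:
  Job 1: 8
  Job 2: 12
Max job total = 12
Lower bound = max(12, 12) = 12

12


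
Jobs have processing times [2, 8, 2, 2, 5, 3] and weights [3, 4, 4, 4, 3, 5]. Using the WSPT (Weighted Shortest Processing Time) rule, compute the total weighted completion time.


Compute p/w ratios and sort ascending (WSPT): [(2, 4), (2, 4), (3, 5), (2, 3), (5, 3), (8, 4)]
Compute weighted completion times:
  Job (p=2,w=4): C=2, w*C=4*2=8
  Job (p=2,w=4): C=4, w*C=4*4=16
  Job (p=3,w=5): C=7, w*C=5*7=35
  Job (p=2,w=3): C=9, w*C=3*9=27
  Job (p=5,w=3): C=14, w*C=3*14=42
  Job (p=8,w=4): C=22, w*C=4*22=88
Total weighted completion time = 216

216


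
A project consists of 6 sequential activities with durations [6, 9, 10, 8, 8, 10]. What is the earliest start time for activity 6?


Activity 6 starts after activities 1 through 5 complete.
Predecessor durations: [6, 9, 10, 8, 8]
ES = 6 + 9 + 10 + 8 + 8 = 41

41


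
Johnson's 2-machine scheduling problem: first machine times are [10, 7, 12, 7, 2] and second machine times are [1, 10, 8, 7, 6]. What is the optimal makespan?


Apply Johnson's rule:
  Group 1 (a <= b): [(5, 2, 6), (2, 7, 10), (4, 7, 7)]
  Group 2 (a > b): [(3, 12, 8), (1, 10, 1)]
Optimal job order: [5, 2, 4, 3, 1]
Schedule:
  Job 5: M1 done at 2, M2 done at 8
  Job 2: M1 done at 9, M2 done at 19
  Job 4: M1 done at 16, M2 done at 26
  Job 3: M1 done at 28, M2 done at 36
  Job 1: M1 done at 38, M2 done at 39
Makespan = 39

39


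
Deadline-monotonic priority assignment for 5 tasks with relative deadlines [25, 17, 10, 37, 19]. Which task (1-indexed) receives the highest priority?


Sort tasks by relative deadline (ascending):
  Task 3: deadline = 10
  Task 2: deadline = 17
  Task 5: deadline = 19
  Task 1: deadline = 25
  Task 4: deadline = 37
Priority order (highest first): [3, 2, 5, 1, 4]
Highest priority task = 3

3


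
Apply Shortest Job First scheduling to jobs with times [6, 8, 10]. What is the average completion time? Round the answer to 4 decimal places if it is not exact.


SJF order (ascending): [6, 8, 10]
Completion times:
  Job 1: burst=6, C=6
  Job 2: burst=8, C=14
  Job 3: burst=10, C=24
Average completion = 44/3 = 14.6667

14.6667


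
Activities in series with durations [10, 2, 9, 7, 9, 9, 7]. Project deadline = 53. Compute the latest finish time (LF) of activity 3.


LF(activity 3) = deadline - sum of successor durations
Successors: activities 4 through 7 with durations [7, 9, 9, 7]
Sum of successor durations = 32
LF = 53 - 32 = 21

21


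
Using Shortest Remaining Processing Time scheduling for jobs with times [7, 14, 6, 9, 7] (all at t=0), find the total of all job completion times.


Since all jobs arrive at t=0, SRPT equals SPT ordering.
SPT order: [6, 7, 7, 9, 14]
Completion times:
  Job 1: p=6, C=6
  Job 2: p=7, C=13
  Job 3: p=7, C=20
  Job 4: p=9, C=29
  Job 5: p=14, C=43
Total completion time = 6 + 13 + 20 + 29 + 43 = 111

111


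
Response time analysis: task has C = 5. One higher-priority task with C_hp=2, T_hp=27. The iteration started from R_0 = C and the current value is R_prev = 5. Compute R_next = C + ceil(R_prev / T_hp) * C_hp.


R_next = C + ceil(R_prev / T_hp) * C_hp
ceil(5 / 27) = ceil(0.1852) = 1
Interference = 1 * 2 = 2
R_next = 5 + 2 = 7

7


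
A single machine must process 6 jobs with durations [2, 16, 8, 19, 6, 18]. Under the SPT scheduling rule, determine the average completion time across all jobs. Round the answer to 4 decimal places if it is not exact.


Sort jobs by processing time (SPT order): [2, 6, 8, 16, 18, 19]
Compute completion times sequentially:
  Job 1: processing = 2, completes at 2
  Job 2: processing = 6, completes at 8
  Job 3: processing = 8, completes at 16
  Job 4: processing = 16, completes at 32
  Job 5: processing = 18, completes at 50
  Job 6: processing = 19, completes at 69
Sum of completion times = 177
Average completion time = 177/6 = 29.5

29.5


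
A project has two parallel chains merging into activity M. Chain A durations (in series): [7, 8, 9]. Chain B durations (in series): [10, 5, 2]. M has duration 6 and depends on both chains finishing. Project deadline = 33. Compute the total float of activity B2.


Forward pass: ES(B2) = sum of predecessors on chain B = 10
EF = ES + duration = 10 + 5 = 15
Backward pass: LF(M) = deadline = 33; LS(M) = 33 - 6 = 27
LF(B2) = LS(M) - sum(successors on chain B) = 27 - 2 = 25
LS = LF - duration = 25 - 5 = 20
Total float = LS - ES = 20 - 10 = 10

10


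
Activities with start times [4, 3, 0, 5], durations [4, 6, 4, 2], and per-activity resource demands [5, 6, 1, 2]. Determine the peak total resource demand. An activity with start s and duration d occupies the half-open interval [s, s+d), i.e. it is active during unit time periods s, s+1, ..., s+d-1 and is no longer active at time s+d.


Each activity i is active on [start_i, start_i + duration_i).
Compute total resource usage per time slot:
  t=0: active resources = [1], total = 1
  t=1: active resources = [1], total = 1
  t=2: active resources = [1], total = 1
  t=3: active resources = [6, 1], total = 7
  t=4: active resources = [5, 6], total = 11
  t=5: active resources = [5, 6, 2], total = 13
  t=6: active resources = [5, 6, 2], total = 13
  t=7: active resources = [5, 6], total = 11
  t=8: active resources = [6], total = 6
Peak resource demand = 13

13


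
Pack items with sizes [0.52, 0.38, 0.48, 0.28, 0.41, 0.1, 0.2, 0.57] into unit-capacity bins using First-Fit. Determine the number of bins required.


Place items sequentially using First-Fit:
  Item 0.52 -> new Bin 1
  Item 0.38 -> Bin 1 (now 0.9)
  Item 0.48 -> new Bin 2
  Item 0.28 -> Bin 2 (now 0.76)
  Item 0.41 -> new Bin 3
  Item 0.1 -> Bin 1 (now 1.0)
  Item 0.2 -> Bin 2 (now 0.96)
  Item 0.57 -> Bin 3 (now 0.98)
Total bins used = 3

3


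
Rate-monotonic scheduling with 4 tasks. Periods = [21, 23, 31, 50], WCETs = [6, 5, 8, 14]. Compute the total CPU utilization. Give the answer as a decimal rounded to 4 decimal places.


Compute individual utilizations (exact fractions):
  Task 1: C/T = 6/21 = 2/7 (approx. 0.2857)
  Task 2: C/T = 5/23 (approx. 0.2174)
  Task 3: C/T = 8/31 (approx. 0.2581)
  Task 4: C/T = 14/50 = 7/25 (approx. 0.28)
Total utilization U = 2/7 + 5/23 + 8/31 + 7/25 = 129912/124775
Rounded to 4 decimal places: U = 1.0412
RM (Liu & Layland) bound for 4 tasks = 0.756828; compare with U = 129912/124775 (approx. 1.041170)
U > 1, so the task set is not schedulable (processor overloaded).

1.0412


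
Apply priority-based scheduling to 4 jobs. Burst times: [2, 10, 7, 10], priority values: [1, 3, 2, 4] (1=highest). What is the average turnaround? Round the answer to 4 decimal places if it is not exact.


Sort by priority (ascending = highest first):
Order: [(1, 2), (2, 7), (3, 10), (4, 10)]
Completion times:
  Priority 1, burst=2, C=2
  Priority 2, burst=7, C=9
  Priority 3, burst=10, C=19
  Priority 4, burst=10, C=29
Average turnaround = 59/4 = 14.75

14.75


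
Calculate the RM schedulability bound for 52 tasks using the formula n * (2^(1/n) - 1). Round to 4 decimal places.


Compute 2^(1/52) = 1.0134189907
Subtract 1: 1.0134189907 - 1 = 0.0134189907
Multiply by n: 52 * 0.0134189907 = 0.6977875164
Round to 4 dp: 0.6978

0.6978


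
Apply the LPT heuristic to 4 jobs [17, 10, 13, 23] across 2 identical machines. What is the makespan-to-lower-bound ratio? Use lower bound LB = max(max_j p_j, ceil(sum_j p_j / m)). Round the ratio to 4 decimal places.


LPT order: [23, 17, 13, 10]
Machine loads after assignment: [33, 30]
LPT makespan = 33
Lower bound = max(max_job, ceil(total/2)) = max(23, 32) = 32
Ratio = 33 / 32 = 1.0313

1.0313


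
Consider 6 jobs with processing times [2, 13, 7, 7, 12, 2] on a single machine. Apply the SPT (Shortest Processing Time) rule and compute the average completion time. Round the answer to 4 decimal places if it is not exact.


Sort jobs by processing time (SPT order): [2, 2, 7, 7, 12, 13]
Compute completion times sequentially:
  Job 1: processing = 2, completes at 2
  Job 2: processing = 2, completes at 4
  Job 3: processing = 7, completes at 11
  Job 4: processing = 7, completes at 18
  Job 5: processing = 12, completes at 30
  Job 6: processing = 13, completes at 43
Sum of completion times = 108
Average completion time = 108/6 = 18.0

18.0


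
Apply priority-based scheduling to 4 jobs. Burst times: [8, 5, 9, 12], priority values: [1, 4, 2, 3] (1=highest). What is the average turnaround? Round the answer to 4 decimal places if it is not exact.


Sort by priority (ascending = highest first):
Order: [(1, 8), (2, 9), (3, 12), (4, 5)]
Completion times:
  Priority 1, burst=8, C=8
  Priority 2, burst=9, C=17
  Priority 3, burst=12, C=29
  Priority 4, burst=5, C=34
Average turnaround = 88/4 = 22.0

22.0


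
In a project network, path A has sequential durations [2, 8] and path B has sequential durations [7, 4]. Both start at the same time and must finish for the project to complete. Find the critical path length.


Path A total = 2 + 8 = 10
Path B total = 7 + 4 = 11
Critical path = longest path = max(10, 11) = 11

11


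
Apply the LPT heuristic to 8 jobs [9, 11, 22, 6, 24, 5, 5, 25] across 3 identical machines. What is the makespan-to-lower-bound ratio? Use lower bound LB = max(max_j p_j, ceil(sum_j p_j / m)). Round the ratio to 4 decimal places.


LPT order: [25, 24, 22, 11, 9, 6, 5, 5]
Machine loads after assignment: [36, 38, 33]
LPT makespan = 38
Lower bound = max(max_job, ceil(total/3)) = max(25, 36) = 36
Ratio = 38 / 36 = 1.0556

1.0556


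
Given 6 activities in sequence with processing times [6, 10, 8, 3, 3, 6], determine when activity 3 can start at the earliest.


Activity 3 starts after activities 1 through 2 complete.
Predecessor durations: [6, 10]
ES = 6 + 10 = 16

16


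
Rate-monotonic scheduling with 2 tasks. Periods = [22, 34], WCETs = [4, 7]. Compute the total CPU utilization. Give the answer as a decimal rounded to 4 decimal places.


Compute individual utilizations (exact fractions):
  Task 1: C/T = 4/22 = 2/11 (approx. 0.1818)
  Task 2: C/T = 7/34 (approx. 0.2059)
Total utilization U = 2/11 + 7/34 = 145/374
Rounded to 4 decimal places: U = 0.3877
RM (Liu & Layland) bound for 2 tasks = 0.828427; compare with U = 145/374 (approx. 0.387701)
U <= bound, so schedulable by RM sufficient condition.

0.3877


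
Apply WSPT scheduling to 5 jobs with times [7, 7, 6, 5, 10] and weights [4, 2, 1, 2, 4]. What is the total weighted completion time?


Compute p/w ratios and sort ascending (WSPT): [(7, 4), (5, 2), (10, 4), (7, 2), (6, 1)]
Compute weighted completion times:
  Job (p=7,w=4): C=7, w*C=4*7=28
  Job (p=5,w=2): C=12, w*C=2*12=24
  Job (p=10,w=4): C=22, w*C=4*22=88
  Job (p=7,w=2): C=29, w*C=2*29=58
  Job (p=6,w=1): C=35, w*C=1*35=35
Total weighted completion time = 233

233


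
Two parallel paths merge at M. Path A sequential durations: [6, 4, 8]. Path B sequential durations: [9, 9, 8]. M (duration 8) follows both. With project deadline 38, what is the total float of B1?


Forward pass: ES(B1) = sum of predecessors on chain B = 0
EF = ES + duration = 0 + 9 = 9
Backward pass: LF(M) = deadline = 38; LS(M) = 38 - 8 = 30
LF(B1) = LS(M) - sum(successors on chain B) = 30 - 17 = 13
LS = LF - duration = 13 - 9 = 4
Total float = LS - ES = 4 - 0 = 4

4


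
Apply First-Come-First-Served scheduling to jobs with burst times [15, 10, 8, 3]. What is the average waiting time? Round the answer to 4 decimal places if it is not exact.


FCFS order (as given): [15, 10, 8, 3]
Waiting times:
  Job 1: wait = 0
  Job 2: wait = 15
  Job 3: wait = 25
  Job 4: wait = 33
Sum of waiting times = 73
Average waiting time = 73/4 = 18.25

18.25


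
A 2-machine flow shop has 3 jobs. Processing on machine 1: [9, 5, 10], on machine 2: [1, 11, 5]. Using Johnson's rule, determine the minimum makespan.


Apply Johnson's rule:
  Group 1 (a <= b): [(2, 5, 11)]
  Group 2 (a > b): [(3, 10, 5), (1, 9, 1)]
Optimal job order: [2, 3, 1]
Schedule:
  Job 2: M1 done at 5, M2 done at 16
  Job 3: M1 done at 15, M2 done at 21
  Job 1: M1 done at 24, M2 done at 25
Makespan = 25

25


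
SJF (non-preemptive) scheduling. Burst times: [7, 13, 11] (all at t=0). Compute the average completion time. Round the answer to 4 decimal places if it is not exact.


SJF order (ascending): [7, 11, 13]
Completion times:
  Job 1: burst=7, C=7
  Job 2: burst=11, C=18
  Job 3: burst=13, C=31
Average completion = 56/3 = 18.6667

18.6667


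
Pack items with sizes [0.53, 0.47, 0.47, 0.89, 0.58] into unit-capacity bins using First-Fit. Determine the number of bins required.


Place items sequentially using First-Fit:
  Item 0.53 -> new Bin 1
  Item 0.47 -> Bin 1 (now 1.0)
  Item 0.47 -> new Bin 2
  Item 0.89 -> new Bin 3
  Item 0.58 -> new Bin 4
Total bins used = 4

4


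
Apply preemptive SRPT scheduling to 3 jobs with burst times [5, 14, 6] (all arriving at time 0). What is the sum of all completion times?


Since all jobs arrive at t=0, SRPT equals SPT ordering.
SPT order: [5, 6, 14]
Completion times:
  Job 1: p=5, C=5
  Job 2: p=6, C=11
  Job 3: p=14, C=25
Total completion time = 5 + 11 + 25 = 41

41


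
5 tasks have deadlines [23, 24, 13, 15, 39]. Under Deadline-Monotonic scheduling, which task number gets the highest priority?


Sort tasks by relative deadline (ascending):
  Task 3: deadline = 13
  Task 4: deadline = 15
  Task 1: deadline = 23
  Task 2: deadline = 24
  Task 5: deadline = 39
Priority order (highest first): [3, 4, 1, 2, 5]
Highest priority task = 3

3


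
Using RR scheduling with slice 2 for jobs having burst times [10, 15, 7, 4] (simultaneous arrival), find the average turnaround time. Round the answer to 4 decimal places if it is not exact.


Time quantum = 2
Execution trace:
  J1 runs 2 units, time = 2
  J2 runs 2 units, time = 4
  J3 runs 2 units, time = 6
  J4 runs 2 units, time = 8
  J1 runs 2 units, time = 10
  J2 runs 2 units, time = 12
  J3 runs 2 units, time = 14
  J4 runs 2 units, time = 16
  J1 runs 2 units, time = 18
  J2 runs 2 units, time = 20
  J3 runs 2 units, time = 22
  J1 runs 2 units, time = 24
  J2 runs 2 units, time = 26
  J3 runs 1 units, time = 27
  J1 runs 2 units, time = 29
  J2 runs 2 units, time = 31
  J2 runs 2 units, time = 33
  J2 runs 2 units, time = 35
  J2 runs 1 units, time = 36
Finish times: [29, 36, 27, 16]
Average turnaround = 108/4 = 27.0

27.0


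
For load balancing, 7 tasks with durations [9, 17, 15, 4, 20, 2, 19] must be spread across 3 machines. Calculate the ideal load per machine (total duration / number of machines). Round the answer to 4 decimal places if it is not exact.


Total processing time = 9 + 17 + 15 + 4 + 20 + 2 + 19 = 86
Number of machines = 3
Ideal balanced load = 86 / 3 = 28.6667

28.6667


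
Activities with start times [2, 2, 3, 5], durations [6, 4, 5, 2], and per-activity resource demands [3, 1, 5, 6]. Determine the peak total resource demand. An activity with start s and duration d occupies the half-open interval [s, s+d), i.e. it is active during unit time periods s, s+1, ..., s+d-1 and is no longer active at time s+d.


Each activity i is active on [start_i, start_i + duration_i).
Compute total resource usage per time slot:
  t=0: active resources = [], total = 0
  t=1: active resources = [], total = 0
  t=2: active resources = [3, 1], total = 4
  t=3: active resources = [3, 1, 5], total = 9
  t=4: active resources = [3, 1, 5], total = 9
  t=5: active resources = [3, 1, 5, 6], total = 15
  t=6: active resources = [3, 5, 6], total = 14
  t=7: active resources = [3, 5], total = 8
Peak resource demand = 15

15


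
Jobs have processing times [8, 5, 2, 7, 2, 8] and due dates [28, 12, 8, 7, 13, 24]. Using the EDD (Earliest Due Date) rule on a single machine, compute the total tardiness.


Sort by due date (EDD order): [(7, 7), (2, 8), (5, 12), (2, 13), (8, 24), (8, 28)]
Compute completion times and tardiness:
  Job 1: p=7, d=7, C=7, tardiness=max(0,7-7)=0
  Job 2: p=2, d=8, C=9, tardiness=max(0,9-8)=1
  Job 3: p=5, d=12, C=14, tardiness=max(0,14-12)=2
  Job 4: p=2, d=13, C=16, tardiness=max(0,16-13)=3
  Job 5: p=8, d=24, C=24, tardiness=max(0,24-24)=0
  Job 6: p=8, d=28, C=32, tardiness=max(0,32-28)=4
Total tardiness = 10

10


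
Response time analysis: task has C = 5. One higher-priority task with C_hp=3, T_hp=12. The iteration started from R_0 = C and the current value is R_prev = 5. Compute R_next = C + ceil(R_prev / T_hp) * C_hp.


R_next = C + ceil(R_prev / T_hp) * C_hp
ceil(5 / 12) = ceil(0.4167) = 1
Interference = 1 * 3 = 3
R_next = 5 + 3 = 8

8


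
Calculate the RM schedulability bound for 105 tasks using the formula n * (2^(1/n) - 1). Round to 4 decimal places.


Compute 2^(1/105) = 1.0066232390
Subtract 1: 1.0066232390 - 1 = 0.0066232390
Multiply by n: 105 * 0.0066232390 = 0.6954400950
Round to 4 dp: 0.6954

0.6954


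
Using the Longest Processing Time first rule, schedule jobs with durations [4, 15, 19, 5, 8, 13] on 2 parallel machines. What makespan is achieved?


Sort jobs in decreasing order (LPT): [19, 15, 13, 8, 5, 4]
Assign each job to the least loaded machine:
  Machine 1: jobs [19, 8, 5], load = 32
  Machine 2: jobs [15, 13, 4], load = 32
Makespan = max load = 32

32


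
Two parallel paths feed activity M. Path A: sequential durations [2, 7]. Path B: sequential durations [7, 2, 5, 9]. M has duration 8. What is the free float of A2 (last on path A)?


ES(A2) = sum of predecessors on chain A = 2
EF(A2) = ES + duration = 2 + 7 = 9
Successor of A2 is M. ES(M) = max(sum(A), sum(B)) = max(9, 23) = 23
Free float = ES(successor) - EF(current) = 23 - 9 = 14

14


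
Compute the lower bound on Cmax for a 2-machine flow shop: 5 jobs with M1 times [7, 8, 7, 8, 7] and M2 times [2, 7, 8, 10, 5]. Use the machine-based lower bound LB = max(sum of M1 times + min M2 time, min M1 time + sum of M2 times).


LB1 = sum(M1 times) + min(M2 times) = 37 + 2 = 39
LB2 = min(M1 times) + sum(M2 times) = 7 + 32 = 39
Lower bound = max(LB1, LB2) = max(39, 39) = 39

39


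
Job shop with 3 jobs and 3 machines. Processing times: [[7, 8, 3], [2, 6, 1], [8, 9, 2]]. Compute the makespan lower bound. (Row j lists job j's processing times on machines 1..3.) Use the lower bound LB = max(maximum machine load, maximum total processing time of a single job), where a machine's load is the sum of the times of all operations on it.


Machine loads:
  Machine 1: 7 + 2 + 8 = 17
  Machine 2: 8 + 6 + 9 = 23
  Machine 3: 3 + 1 + 2 = 6
Max machine load = 23
Job totals:
  Job 1: 18
  Job 2: 9
  Job 3: 19
Max job total = 19
Lower bound = max(23, 19) = 23

23
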